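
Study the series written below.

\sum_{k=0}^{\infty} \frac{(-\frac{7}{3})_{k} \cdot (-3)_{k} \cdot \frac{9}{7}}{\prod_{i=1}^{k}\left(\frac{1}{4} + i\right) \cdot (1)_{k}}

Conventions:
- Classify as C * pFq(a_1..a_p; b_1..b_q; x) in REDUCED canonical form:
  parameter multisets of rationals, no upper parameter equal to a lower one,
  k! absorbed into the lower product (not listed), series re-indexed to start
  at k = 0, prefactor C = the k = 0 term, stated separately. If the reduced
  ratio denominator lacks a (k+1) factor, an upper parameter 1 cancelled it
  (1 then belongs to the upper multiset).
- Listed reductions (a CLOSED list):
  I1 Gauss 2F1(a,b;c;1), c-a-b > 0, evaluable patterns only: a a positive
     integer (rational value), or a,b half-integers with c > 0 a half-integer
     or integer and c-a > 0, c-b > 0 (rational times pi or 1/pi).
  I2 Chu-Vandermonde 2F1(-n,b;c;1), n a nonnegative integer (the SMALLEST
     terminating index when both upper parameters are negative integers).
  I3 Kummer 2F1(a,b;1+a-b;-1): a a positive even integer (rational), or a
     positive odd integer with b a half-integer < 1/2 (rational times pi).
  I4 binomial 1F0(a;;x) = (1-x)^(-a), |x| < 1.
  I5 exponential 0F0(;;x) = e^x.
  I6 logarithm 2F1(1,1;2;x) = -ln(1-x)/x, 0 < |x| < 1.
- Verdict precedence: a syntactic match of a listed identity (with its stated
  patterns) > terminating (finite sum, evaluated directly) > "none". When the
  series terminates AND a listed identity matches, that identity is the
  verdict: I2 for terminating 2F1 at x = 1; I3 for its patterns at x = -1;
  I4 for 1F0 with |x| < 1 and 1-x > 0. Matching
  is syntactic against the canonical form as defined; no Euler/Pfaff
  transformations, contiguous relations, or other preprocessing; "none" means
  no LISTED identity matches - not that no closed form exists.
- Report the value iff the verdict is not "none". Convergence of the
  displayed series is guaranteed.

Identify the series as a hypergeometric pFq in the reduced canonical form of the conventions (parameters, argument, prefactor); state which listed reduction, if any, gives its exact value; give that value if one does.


At argument 1: a 2F1 with upper {-3, -\frac{7}{3}}, lower {\frac{5}{4}}, scaled by C = \frac{9}{7}. Verdict (x = 1): Vandermonde's identity (I2) applies (terminating 2F1 at x = 1 with n = 3, b = -7/3, c = \frac{5}{4}). Sum: \frac{31691}{2457}.

Key step: with t_0 = \frac{9}{7}, (1)_k (C = 9/7, x = 1) is k! itself.
Consecutive-term ratio: r(k) = 1 * (k-3) (k-\frac{7}{3}) / [(k+\frac{5}{4}) (k+1)] ; factor over Q: parameters, x = 1, and C = \frac{9}{7}.


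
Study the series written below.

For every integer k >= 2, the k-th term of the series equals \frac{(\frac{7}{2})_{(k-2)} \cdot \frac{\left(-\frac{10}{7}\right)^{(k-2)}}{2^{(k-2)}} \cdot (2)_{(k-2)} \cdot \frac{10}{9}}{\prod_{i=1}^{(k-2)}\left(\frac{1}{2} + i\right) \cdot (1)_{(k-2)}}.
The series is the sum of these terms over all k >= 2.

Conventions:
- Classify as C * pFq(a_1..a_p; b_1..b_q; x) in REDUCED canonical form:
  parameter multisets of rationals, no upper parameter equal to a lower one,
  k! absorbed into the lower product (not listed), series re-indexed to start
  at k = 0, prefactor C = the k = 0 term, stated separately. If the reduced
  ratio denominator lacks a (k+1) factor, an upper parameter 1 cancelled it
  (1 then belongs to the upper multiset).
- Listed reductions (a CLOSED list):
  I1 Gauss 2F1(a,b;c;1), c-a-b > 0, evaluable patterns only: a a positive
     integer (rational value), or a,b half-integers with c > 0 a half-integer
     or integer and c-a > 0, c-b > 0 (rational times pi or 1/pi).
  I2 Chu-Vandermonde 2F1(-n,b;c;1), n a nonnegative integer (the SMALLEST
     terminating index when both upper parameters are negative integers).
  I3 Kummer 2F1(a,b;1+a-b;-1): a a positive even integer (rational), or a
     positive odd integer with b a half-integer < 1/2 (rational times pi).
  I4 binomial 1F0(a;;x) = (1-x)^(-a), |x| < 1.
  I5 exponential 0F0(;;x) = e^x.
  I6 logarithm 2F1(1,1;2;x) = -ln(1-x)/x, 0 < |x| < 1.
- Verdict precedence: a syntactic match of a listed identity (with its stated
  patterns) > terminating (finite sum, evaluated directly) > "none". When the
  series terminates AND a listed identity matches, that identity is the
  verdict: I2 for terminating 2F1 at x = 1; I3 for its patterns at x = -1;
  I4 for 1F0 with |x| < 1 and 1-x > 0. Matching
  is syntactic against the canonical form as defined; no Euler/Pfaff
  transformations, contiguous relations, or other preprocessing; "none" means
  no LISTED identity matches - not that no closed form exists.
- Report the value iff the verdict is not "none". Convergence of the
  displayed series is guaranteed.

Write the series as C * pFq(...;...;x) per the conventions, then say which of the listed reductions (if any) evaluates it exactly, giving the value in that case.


At argument -\frac{5}{7}: a 2F1 with upper {2, \frac{7}{2}}, lower {\frac{3}{2}}, scaled by C = \frac{10}{9}. Verdict: none. Every listed pattern misses the 2F1 form at -\frac{5}{7}, upper {2, \frac{7}{2}}.

First insight: x = -\frac{5}{7} and the two k-th powers (C = 10/9, x = -5/7) combine into one argument.
Step ratio: r(k) = -\frac{5}{7} * (k+2) (k+\frac{7}{2}) / [(k+\frac{3}{2}) (k+1)] - poly over poly, x = -\frac{5}{7} from leading terms; C = \frac{10}{9} at k = 0.


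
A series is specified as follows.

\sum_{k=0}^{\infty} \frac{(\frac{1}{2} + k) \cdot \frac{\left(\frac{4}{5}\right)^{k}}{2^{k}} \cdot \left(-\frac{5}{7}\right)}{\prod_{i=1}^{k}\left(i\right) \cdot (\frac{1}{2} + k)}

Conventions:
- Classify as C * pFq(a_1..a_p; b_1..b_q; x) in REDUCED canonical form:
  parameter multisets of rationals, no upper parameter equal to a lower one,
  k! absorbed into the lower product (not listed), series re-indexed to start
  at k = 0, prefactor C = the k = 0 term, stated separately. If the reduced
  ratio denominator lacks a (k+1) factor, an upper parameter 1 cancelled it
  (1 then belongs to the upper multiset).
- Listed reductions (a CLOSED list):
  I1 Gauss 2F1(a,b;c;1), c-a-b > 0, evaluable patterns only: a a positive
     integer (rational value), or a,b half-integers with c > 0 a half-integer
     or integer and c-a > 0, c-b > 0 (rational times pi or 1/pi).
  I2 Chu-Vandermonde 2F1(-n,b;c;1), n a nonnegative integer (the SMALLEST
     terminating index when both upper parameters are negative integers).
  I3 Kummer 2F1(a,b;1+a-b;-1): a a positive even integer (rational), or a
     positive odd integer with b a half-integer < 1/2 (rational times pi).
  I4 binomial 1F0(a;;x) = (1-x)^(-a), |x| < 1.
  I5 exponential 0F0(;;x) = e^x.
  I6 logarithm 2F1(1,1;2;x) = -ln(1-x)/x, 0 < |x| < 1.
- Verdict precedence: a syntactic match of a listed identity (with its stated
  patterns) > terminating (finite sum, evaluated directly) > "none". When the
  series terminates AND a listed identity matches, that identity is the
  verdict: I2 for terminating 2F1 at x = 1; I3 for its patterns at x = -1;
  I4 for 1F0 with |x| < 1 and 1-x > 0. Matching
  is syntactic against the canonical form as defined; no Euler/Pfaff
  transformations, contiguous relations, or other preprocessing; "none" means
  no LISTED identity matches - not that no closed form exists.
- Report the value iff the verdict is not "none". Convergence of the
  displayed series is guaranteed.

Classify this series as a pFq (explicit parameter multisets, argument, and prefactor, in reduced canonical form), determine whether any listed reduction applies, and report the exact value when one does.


First insight: t_0 = -\frac{5}{7} here, and the two k-th powers (C = -5/7, x = 2/5) combine into one argument.
Step ratio: r(k) = \frac{2}{5} * 1 / [(k+1)] - rational in k, leading ratio \frac{2}{5}; with t_0 = -\frac{5}{7}, classification follows.

At argument \frac{2}{5}: a 0F0 with upper {-}, lower {-}, scaled by C = -\frac{5}{7}. Verdict: exponential (I5) applies (the 0F0 exponential series at x = \frac{2}{5}). Sum: \left(-\frac{5}{7}\right) \cdot e^{\frac{2}{5}}.


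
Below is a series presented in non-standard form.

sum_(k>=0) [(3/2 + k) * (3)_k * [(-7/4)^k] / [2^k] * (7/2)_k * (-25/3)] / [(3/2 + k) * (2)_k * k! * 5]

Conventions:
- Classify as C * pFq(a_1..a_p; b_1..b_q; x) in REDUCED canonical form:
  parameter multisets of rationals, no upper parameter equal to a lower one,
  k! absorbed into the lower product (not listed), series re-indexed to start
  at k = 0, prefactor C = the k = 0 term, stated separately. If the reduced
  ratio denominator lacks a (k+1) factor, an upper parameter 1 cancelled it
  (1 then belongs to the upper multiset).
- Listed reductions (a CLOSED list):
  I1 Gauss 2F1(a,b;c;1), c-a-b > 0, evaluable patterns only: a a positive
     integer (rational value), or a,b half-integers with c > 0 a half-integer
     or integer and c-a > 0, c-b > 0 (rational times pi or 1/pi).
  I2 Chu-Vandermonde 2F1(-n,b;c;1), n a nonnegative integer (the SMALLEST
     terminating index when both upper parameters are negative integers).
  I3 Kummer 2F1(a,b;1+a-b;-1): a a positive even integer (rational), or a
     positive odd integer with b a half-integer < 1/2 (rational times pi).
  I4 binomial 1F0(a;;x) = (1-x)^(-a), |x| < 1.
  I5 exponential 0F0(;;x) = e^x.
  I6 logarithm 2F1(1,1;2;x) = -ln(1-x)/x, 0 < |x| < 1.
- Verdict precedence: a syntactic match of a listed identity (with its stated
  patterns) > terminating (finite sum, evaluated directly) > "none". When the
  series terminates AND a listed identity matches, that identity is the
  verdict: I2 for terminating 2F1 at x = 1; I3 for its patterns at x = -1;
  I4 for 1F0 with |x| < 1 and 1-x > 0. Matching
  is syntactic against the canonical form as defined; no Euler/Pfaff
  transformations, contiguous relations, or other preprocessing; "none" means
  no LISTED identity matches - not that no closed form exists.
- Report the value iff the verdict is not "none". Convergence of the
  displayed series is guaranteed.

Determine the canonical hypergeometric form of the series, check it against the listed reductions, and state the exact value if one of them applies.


Classification (C = -5/3): 2F1 with upper {3, 7/2}, lower {2}, argument x = -7/8. Verdict: none. No listed pattern accepts 2F1(3, 7/2; 2; -7/8).

Key observation: t_0 = -5/3 here, and the constant factors (C = -5/3) combine into one prefactor.
Adjacent-term ratio: r(k) = (-7/8) * (k+3) (k+7/2) / [(k+2) (k+1)] - poly over poly, x = (-7/8) from leading terms; C = -5/3 at k = 0.


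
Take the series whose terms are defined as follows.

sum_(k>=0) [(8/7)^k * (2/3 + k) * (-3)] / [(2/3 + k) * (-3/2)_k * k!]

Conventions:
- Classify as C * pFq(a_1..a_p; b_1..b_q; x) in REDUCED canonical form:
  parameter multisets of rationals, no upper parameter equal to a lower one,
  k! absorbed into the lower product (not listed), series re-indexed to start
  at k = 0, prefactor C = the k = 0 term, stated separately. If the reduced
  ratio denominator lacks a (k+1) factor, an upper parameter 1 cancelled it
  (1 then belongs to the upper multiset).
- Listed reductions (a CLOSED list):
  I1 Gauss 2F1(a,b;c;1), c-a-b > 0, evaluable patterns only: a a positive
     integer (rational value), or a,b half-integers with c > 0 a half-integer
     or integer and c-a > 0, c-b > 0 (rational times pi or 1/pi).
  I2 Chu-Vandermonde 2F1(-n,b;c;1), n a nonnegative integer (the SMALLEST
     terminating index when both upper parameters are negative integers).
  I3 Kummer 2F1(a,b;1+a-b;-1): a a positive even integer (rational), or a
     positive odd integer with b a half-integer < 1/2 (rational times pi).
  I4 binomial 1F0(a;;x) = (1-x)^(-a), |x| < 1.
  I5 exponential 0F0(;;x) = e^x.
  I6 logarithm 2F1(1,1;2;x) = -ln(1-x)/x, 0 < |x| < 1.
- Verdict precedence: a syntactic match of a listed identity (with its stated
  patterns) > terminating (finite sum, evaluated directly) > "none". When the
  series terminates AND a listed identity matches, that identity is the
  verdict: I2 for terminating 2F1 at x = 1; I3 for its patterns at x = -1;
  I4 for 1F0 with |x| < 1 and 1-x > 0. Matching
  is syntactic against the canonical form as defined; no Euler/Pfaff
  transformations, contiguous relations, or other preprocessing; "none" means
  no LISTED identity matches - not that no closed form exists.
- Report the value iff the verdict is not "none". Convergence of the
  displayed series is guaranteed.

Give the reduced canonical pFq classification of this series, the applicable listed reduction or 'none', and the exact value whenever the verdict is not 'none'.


Key step: from the first term -3: k + 2/3 divides numerator and denominator alike; C = -3 after cancelling.
Adjacent-term ratio: r(k) = (8/7) * 1 / [(k-3/2) (k+1)] ; factor over Q: parameters, x = (8/7), and C = -3.

Prefactor -3, argument 8/7: 0F1 with upper {-} over lower {-3/2}. Verdict: no listed reduction: x = 8/7 and upper {-} fail every I1-I6 pattern.


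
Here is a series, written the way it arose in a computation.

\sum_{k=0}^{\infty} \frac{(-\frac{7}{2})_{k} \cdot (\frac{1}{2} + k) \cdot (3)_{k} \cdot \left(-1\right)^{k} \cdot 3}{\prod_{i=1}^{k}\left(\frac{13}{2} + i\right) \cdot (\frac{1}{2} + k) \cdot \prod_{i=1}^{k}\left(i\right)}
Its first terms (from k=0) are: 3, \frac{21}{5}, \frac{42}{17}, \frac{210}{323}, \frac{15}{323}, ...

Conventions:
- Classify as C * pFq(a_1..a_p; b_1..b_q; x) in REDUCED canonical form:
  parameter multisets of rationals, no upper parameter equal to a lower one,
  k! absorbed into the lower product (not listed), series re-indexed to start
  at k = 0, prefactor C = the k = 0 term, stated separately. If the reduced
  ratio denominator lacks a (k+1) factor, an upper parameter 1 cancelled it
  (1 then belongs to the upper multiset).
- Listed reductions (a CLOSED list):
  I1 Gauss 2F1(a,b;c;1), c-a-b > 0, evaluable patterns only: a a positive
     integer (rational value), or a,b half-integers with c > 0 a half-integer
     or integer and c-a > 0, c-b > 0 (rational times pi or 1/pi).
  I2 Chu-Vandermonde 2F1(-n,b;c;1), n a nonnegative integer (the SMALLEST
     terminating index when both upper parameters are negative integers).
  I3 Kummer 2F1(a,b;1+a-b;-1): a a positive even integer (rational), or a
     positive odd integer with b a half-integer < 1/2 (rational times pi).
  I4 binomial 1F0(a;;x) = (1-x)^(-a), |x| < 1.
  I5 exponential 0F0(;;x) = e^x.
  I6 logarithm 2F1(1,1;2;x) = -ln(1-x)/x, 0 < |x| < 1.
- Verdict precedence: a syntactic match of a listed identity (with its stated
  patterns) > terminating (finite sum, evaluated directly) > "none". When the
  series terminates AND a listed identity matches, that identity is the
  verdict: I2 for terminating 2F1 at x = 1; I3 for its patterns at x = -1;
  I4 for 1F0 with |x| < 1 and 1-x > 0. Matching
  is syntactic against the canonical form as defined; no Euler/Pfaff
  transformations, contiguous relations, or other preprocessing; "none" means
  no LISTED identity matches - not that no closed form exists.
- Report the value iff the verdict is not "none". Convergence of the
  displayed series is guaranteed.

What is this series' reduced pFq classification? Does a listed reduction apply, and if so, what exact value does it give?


The series (x = -1) is 2F1: upper {-\frac{7}{2}, 3}, lower {\frac{15}{2}}, prefactor 3. Verdict (x = -1): the Kummer evaluation I3 applies (x = -1; c = \frac{15}{2} equals 1+a-b for upper {-\frac{7}{2}, 3}: listed pattern). Hence: \frac{27027}{8192} \cdot \pi.

Key observation: t_0 = 3 here, and the lower running product (prefactor 3) is a rising factorial.
Term ratio: r(k) = -1 * (k-\frac{7}{2}) (k+3) / [(k+\frac{15}{2}) (k+1)] - rational; roots negated = parameters, x = -1, C = 3.


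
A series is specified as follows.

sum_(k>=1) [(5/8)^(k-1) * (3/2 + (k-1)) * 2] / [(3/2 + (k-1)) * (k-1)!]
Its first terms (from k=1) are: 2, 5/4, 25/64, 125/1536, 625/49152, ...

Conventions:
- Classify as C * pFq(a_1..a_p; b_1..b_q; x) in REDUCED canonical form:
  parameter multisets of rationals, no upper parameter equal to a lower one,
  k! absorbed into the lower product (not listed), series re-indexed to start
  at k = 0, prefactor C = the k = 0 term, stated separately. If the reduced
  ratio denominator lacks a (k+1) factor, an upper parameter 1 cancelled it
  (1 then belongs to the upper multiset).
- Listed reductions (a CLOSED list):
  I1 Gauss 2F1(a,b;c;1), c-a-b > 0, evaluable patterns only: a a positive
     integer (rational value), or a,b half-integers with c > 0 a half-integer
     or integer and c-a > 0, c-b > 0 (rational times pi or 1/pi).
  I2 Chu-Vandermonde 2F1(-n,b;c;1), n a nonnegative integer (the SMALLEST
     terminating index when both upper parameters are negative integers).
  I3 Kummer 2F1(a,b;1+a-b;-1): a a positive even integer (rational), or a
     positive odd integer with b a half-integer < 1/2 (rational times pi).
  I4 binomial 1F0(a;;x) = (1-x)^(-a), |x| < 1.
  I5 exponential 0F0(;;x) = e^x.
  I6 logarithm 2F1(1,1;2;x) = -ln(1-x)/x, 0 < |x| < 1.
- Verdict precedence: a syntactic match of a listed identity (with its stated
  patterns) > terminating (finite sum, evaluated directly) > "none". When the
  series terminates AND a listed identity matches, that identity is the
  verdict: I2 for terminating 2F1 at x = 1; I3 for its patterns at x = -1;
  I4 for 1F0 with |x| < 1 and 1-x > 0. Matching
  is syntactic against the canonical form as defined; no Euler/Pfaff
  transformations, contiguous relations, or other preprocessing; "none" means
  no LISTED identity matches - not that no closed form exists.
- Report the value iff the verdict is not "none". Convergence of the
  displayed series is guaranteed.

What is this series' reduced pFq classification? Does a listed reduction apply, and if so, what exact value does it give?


The series (x = 5/8) is 0F0: upper {-}, lower {-}, prefactor 2. Verdict: exponential (I5) fires (the 0F0 exponential series at x = 5/8). Its exact value is 2 * e^(5/8).

Key observation: x = (5/8) and striking the common factor k + 3/2 reduces the term (C = 2).
Ratio: r(k) = (5/8) * 1 / [(k+1)] - rational; roots negated = parameters, x = (5/8), C = 2.


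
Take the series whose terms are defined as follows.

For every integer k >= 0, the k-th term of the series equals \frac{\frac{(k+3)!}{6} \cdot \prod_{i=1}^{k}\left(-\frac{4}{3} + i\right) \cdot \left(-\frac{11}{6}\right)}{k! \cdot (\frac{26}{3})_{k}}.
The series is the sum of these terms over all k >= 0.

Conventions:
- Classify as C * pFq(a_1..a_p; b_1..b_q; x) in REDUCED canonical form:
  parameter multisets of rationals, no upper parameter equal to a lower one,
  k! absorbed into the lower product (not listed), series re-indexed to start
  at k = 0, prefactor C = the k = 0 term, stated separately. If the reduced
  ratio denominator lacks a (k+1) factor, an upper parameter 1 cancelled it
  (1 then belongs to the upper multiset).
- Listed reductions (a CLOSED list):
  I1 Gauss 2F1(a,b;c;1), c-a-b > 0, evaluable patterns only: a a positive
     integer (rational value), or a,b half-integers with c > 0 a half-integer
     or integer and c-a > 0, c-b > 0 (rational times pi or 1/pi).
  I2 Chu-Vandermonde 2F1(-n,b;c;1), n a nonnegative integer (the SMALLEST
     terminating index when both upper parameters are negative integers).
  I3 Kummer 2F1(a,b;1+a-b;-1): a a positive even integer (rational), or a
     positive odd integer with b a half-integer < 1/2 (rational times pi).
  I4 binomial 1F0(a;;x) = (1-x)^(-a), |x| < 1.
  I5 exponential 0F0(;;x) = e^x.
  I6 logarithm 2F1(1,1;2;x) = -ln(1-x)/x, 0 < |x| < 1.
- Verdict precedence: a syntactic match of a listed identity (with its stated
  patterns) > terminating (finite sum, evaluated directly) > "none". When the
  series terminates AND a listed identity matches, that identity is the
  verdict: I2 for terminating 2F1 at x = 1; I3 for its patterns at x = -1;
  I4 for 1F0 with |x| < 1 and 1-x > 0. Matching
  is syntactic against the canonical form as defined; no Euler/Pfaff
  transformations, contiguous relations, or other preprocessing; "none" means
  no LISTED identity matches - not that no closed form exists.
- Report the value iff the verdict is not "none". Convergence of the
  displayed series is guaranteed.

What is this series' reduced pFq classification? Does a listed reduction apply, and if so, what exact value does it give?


Reduced: x = 1, 2F1, upper = {-\frac{1}{3}, 4}, lower = {\frac{26}{3}}, C = -\frac{11}{6}. Verdict: this is Gauss (I1, integer-parameter pattern) (x = 1: the Gamma ratio telescopes since c-a-b = 5 > 0 and a = 4 in Z>0). Value: -\frac{4301}{2916}.

The tell: from the first term -\frac{11}{6}: the factorial ratio (prefactor -11/6) (k+a-1)!/(a-1)! is a rising factorial (a)_k.
Step ratio: r(k) = 1 * (k-\frac{1}{3}) (k+4) / [(k+\frac{26}{3}) (k+1)] - rational; roots negated = parameters, x = 1, C = -\frac{11}{6}.


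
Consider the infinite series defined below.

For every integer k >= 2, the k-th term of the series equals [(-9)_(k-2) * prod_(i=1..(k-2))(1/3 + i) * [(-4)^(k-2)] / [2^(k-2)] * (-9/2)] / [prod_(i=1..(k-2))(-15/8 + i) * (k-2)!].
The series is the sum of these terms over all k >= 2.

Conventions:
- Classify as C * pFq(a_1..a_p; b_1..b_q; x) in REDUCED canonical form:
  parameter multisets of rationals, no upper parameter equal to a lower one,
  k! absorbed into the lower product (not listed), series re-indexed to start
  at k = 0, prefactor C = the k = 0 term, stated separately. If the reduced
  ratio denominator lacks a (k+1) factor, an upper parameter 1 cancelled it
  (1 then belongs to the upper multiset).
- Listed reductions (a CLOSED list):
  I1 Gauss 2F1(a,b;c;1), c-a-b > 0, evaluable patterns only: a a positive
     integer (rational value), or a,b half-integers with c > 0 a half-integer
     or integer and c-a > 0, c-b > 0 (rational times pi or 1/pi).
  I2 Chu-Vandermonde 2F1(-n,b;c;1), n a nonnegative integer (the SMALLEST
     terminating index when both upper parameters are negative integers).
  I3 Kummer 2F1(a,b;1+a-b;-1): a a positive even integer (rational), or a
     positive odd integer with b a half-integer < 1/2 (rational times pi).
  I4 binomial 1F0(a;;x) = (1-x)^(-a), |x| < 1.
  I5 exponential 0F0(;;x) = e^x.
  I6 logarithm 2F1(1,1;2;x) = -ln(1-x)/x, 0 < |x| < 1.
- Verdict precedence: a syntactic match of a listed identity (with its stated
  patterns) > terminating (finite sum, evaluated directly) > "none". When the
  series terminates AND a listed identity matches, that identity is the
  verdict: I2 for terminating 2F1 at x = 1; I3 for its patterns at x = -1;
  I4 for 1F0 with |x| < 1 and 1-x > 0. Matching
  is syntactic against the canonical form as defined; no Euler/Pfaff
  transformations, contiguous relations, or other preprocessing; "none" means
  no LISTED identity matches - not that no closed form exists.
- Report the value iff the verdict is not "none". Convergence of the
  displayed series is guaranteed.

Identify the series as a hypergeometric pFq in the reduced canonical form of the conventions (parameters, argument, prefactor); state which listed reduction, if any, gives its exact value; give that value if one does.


The series (x = -2) is 2F1: upper {-9, 4/3}, lower {-7/8}, prefactor -9/2. Verdict: terminating - no listed pattern fits, but -9 in the upper list cuts the series at k = 9; direct evaluation. Sum: 28715018141188501091/665511164010.

Structural cue: t_0 being -9/2, the running product (C = -9/2) telescopes to a rising factorial.
Consecutive-term ratio: r(k) = (-2) * (k-9) (k+4/3) / [(k-7/8) (k+1)] ; factor over Q: parameters, x = (-2), and C = -9/2.


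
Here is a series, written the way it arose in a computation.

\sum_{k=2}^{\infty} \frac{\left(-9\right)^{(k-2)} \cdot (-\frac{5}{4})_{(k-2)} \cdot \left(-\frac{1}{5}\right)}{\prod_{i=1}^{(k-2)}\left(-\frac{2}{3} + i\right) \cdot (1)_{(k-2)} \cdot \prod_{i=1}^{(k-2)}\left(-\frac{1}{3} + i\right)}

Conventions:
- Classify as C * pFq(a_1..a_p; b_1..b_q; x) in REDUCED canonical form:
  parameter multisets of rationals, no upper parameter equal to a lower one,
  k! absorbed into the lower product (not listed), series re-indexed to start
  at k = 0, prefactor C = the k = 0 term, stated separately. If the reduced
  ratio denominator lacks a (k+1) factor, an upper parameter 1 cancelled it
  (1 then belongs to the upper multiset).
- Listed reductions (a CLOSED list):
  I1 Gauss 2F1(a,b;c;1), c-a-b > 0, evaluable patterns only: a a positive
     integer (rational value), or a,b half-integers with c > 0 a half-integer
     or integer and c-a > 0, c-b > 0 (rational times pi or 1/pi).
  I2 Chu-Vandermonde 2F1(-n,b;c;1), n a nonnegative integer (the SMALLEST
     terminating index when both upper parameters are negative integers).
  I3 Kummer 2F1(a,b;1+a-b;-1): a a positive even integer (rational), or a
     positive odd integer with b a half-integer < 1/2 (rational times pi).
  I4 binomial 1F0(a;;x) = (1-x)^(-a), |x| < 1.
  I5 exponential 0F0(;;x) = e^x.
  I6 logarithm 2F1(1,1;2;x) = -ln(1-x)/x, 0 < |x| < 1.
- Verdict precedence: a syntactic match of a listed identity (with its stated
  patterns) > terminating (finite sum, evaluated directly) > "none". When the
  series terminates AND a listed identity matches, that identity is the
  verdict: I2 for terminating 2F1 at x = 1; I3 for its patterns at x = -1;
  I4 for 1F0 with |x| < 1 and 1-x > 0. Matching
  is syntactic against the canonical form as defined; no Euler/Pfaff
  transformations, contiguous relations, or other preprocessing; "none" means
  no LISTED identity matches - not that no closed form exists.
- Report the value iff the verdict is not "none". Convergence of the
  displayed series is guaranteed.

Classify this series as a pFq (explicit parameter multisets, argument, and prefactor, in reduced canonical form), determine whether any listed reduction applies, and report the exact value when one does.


Canonical form: C = -\frac{1}{5} times 1F2 with upper {-\frac{5}{4}}, lower {\frac{1}{3}, \frac{2}{3}}, x = -9. Verdict: no listed reduction: x = -9 and upper {-\frac{5}{4}} fail every I1-I6 pattern.

Key step: t_0 being -\frac{1}{5}, the lower running product (C = -1/5) is a rising factorial.
Adjacent-term ratio: r(k) = -9 * (k-\frac{5}{4}) / [(k+\frac{1}{3}) (k+\frac{2}{3}) (k+1)] - rational in k, leading ratio -9; with t_0 = -\frac{1}{5}, classification follows.


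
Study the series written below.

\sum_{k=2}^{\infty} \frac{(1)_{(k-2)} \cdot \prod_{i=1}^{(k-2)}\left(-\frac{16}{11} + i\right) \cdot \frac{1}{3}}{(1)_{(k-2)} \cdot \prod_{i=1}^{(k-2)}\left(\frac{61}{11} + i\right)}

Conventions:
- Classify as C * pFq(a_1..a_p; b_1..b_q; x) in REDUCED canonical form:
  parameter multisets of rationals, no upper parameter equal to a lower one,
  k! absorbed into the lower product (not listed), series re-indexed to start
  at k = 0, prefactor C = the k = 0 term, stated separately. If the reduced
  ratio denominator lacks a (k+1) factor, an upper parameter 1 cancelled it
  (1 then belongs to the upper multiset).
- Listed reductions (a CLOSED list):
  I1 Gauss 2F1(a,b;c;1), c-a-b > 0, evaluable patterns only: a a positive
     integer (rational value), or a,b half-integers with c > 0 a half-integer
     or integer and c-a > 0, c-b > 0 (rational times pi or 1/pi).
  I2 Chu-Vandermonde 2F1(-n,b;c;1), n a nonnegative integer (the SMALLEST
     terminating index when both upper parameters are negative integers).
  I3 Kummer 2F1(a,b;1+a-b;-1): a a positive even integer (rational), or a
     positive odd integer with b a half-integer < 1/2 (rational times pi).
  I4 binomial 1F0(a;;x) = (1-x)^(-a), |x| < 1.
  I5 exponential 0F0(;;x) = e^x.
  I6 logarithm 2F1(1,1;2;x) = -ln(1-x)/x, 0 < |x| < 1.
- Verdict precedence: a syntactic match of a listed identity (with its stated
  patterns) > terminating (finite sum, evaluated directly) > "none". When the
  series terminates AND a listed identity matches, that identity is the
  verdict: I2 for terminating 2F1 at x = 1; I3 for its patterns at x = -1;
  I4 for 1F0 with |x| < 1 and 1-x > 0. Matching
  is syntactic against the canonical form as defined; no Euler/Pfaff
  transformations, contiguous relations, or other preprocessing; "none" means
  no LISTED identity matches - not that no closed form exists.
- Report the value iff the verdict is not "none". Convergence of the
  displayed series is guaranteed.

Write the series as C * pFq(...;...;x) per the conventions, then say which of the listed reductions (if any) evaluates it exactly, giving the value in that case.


x = 1 here; the reduced form reads 2F1, upper {-\frac{5}{11}, 1}, lower {\frac{72}{11}}, C = \frac{1}{3}. Verdict at x = 1: Gauss (I1, integer-parameter pattern) matches (x = 1: the Gamma ratio telescopes since c-a-b = 6 > 0 and a = 1 in Z>0). Sum: \frac{61}{198}.

Structural cue: t_0 being \frac{1}{3}, the lower running product (C = 1/3, x = 1) is a rising factorial.
Consecutive-term ratio: r(k) = 1 * (k-\frac{5}{11}) (k+1) / [(k+\frac{72}{11}) (k+1)] - rational in k, leading ratio 1; with t_0 = \frac{1}{3}, classification follows.


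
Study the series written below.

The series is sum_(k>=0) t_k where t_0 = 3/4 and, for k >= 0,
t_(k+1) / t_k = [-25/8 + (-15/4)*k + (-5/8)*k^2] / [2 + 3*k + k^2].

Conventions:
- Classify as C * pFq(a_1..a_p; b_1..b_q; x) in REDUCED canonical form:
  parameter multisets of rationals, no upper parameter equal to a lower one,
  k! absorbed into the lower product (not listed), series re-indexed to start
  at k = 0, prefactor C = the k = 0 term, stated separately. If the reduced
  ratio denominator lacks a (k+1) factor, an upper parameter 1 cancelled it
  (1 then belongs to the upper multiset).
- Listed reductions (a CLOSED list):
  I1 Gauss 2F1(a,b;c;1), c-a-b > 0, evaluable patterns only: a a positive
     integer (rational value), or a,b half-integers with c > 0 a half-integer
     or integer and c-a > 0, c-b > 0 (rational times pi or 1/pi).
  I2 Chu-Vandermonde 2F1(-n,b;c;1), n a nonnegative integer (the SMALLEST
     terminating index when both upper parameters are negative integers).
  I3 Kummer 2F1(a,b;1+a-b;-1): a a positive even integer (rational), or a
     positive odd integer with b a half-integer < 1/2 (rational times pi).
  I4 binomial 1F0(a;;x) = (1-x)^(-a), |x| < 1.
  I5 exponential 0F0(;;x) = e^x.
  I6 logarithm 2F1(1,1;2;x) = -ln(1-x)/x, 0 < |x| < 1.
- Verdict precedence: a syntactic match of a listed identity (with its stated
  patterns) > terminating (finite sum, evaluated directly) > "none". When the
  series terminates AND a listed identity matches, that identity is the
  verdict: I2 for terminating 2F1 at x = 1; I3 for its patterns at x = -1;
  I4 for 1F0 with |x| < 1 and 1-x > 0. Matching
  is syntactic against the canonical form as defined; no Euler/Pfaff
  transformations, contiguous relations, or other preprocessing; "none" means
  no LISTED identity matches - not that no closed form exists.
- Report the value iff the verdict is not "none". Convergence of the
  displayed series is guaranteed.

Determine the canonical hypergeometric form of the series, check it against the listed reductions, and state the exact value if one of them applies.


Prefactor 3/4, argument -5/8: 2F1 with upper {1, 5} over lower {2}. Verdict: none here - no I1-I6 shape fits x = -5/8 with lower {2}.

Key observation: x = (-5/8) and roots of the ratio polynomials (C = 3/4, x = -5/8) are the negated parameters.
Consecutive-term ratio: r(k) = (-5/8) * (k+1) (k+5) / [(k+2) (k+1)] - poly over poly, x = (-5/8) from leading terms; C = 3/4 at k = 0.


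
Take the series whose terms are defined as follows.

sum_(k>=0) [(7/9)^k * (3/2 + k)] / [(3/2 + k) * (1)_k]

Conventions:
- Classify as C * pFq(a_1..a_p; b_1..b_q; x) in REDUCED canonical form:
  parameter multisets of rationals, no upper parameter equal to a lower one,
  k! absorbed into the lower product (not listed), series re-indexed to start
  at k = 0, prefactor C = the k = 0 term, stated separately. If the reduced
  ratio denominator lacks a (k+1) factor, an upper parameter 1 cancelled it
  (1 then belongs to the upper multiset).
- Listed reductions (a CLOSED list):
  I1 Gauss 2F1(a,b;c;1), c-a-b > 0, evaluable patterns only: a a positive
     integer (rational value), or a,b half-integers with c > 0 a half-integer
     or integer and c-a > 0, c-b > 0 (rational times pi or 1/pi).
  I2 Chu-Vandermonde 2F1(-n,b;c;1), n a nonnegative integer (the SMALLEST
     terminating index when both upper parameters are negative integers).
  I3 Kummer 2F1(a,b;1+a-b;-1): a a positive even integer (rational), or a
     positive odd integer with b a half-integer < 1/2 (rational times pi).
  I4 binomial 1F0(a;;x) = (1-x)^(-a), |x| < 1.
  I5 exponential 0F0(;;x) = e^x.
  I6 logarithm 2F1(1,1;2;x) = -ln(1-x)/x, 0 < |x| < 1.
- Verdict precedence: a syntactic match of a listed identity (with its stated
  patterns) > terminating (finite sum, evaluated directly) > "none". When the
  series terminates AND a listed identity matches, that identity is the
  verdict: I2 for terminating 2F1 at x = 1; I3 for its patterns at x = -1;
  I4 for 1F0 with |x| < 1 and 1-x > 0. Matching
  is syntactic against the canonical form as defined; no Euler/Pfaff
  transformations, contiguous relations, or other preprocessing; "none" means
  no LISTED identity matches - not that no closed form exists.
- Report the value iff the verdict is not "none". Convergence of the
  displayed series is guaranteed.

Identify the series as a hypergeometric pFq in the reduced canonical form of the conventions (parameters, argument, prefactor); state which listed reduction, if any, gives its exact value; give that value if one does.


x = 7/9 here; the reduced form reads 0F0, upper {-}, lower {-}, C = 1. Verdict at x = 7/9: the I5 exponential reduction matches (the 0F0 exponential series at x = 7/9). Sum: e^(7/9).

Structural cue: x = (7/9) and (1)_k (C = 1) is k! itself.
Step ratio: r(k) = (7/9) * 1 / [(k+1)] - rational; roots negated = parameters, x = (7/9), C = 1.


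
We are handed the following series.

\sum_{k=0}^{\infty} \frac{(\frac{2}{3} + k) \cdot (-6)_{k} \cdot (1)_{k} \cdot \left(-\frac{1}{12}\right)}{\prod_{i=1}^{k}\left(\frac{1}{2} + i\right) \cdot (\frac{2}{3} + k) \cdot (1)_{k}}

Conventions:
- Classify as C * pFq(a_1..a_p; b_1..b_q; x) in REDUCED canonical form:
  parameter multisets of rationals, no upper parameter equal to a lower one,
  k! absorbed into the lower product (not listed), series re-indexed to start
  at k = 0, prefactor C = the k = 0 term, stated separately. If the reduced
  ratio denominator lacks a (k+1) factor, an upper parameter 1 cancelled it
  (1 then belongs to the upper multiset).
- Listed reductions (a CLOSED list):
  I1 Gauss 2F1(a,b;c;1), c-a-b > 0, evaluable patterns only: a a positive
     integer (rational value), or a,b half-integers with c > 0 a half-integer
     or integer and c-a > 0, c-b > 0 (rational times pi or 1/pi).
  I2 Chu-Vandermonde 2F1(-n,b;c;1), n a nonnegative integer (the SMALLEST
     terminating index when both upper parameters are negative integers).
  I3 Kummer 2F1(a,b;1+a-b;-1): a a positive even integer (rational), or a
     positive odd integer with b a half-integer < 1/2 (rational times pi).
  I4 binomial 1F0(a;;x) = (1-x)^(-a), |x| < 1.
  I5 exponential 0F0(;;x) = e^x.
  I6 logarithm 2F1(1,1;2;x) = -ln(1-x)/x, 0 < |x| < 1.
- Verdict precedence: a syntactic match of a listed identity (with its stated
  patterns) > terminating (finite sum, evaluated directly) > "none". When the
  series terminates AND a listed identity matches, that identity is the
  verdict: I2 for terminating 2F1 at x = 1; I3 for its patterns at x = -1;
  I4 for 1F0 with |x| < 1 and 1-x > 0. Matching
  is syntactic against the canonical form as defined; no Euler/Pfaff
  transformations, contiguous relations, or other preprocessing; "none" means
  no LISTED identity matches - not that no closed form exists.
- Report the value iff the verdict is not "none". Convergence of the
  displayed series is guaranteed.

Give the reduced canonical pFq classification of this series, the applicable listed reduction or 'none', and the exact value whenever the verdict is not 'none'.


Classification (C = -\frac{1}{12}): 2F1 with upper {-6, 1}, lower {\frac{3}{2}}, argument x = 1. Verdict: the Chu-Vandermonde identity I2 matches (terminating 2F1 at x = 1 with n = 6, b = 1, c = \frac{3}{2}). Value: -\frac{1}{156}.

Structural cue: x = 1 and the lower running product (C = -1/12) is a rising factorial.
Adjacent-term ratio: r(k) = 1 * (k-6) (k+1) / [(k+\frac{3}{2}) (k+1)] - poly over poly, x = 1 from leading terms; C = -\frac{1}{12} at k = 0.


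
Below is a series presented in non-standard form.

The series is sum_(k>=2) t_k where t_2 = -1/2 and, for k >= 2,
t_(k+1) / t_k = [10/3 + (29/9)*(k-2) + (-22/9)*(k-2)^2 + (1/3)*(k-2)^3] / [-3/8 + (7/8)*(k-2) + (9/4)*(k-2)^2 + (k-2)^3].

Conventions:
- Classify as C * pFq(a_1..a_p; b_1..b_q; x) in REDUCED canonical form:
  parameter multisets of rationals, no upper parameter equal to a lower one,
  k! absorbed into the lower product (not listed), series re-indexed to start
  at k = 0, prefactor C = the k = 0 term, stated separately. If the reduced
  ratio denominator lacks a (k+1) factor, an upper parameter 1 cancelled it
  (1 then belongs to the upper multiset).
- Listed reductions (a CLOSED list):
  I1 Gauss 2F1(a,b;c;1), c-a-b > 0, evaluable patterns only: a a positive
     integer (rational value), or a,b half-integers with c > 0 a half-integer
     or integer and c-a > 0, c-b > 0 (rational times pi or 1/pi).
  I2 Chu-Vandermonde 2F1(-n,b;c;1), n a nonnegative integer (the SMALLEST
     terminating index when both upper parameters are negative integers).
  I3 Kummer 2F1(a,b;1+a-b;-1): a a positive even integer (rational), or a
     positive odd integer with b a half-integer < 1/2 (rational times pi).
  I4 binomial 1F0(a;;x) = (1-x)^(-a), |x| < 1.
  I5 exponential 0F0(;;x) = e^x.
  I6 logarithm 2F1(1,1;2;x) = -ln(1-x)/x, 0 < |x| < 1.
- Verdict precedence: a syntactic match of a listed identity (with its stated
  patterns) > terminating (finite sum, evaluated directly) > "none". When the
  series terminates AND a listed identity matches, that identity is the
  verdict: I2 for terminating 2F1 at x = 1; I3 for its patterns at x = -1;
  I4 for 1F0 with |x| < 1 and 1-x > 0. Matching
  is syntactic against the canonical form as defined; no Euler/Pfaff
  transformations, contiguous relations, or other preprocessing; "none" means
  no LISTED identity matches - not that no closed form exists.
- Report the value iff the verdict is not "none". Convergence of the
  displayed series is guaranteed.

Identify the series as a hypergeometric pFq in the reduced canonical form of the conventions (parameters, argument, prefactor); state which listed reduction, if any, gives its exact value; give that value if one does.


At argument 1/3: a 3F2 with upper {-5, -3, 2/3}, lower {-1/4, 3/2}, scaled by C = -1/2. Verdict: terminating. (-3)_k vanishes past k = 3, leaving a 4-term sum, computed directly. Sum: 2138197/214326.

First insight: x = (1/3) and roots of the ratio polynomials (C = -1/2) are the negated parameters.
Term ratio: r(k) = (1/3) * (k-5) (k-3) (k+2/3) / [(k-1/4) (k+3/2) (k+1)] - rational; roots negated = parameters, x = (1/3), C = -1/2.


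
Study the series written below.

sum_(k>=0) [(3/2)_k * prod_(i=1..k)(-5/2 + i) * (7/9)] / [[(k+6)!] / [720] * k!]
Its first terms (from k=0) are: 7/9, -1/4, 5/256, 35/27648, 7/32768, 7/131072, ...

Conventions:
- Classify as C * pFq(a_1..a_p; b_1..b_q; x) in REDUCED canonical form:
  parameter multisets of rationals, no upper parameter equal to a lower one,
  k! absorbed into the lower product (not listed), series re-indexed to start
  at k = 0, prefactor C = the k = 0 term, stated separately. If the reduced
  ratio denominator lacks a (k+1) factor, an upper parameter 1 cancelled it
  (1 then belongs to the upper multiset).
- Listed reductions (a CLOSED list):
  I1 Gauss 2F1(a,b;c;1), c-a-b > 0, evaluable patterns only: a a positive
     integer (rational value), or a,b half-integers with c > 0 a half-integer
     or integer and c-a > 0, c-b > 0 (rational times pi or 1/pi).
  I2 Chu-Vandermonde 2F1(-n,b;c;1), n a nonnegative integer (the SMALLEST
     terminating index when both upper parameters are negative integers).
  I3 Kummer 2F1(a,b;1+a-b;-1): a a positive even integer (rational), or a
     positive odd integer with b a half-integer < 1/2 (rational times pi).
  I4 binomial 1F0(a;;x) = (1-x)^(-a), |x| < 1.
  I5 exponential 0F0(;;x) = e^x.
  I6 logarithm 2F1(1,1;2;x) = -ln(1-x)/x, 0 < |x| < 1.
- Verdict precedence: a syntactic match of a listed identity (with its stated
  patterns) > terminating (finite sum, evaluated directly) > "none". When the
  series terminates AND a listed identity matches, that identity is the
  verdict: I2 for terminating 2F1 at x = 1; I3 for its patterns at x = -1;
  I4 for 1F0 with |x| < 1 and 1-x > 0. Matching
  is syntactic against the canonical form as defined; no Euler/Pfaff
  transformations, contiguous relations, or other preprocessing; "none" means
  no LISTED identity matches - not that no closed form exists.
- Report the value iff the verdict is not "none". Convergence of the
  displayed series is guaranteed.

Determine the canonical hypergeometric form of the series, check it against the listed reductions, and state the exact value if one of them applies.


With C = 7/9: the canonical form is 2F1(-3/2, 3/2; 7; 1). Verdict: the half-integer Gauss pattern (I1) matches (x = 1; upper {-3/2, 3/2} half-integers, c = 7 in the evaluable pattern). Hence: (2097152/1216215) / pi.

Structural cue: x = 1 and the denominator's factorial ratio (C = 7/9, x = 1) is a lower Pochhammer.
Ratio: r(k) = 1 * (k-3/2) (k+3/2) / [(k+7) (k+1)] - poly over poly, x = 1 from leading terms; C = 7/9 at k = 0.
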